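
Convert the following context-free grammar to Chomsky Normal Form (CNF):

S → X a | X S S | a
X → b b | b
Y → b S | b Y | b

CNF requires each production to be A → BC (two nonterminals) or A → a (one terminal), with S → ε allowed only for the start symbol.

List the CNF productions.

TA → a; S → a; TB → b; X → b; Y → b; S → X TA; S → X X0; X0 → S S; X → TB TB; Y → TB S; Y → TB Y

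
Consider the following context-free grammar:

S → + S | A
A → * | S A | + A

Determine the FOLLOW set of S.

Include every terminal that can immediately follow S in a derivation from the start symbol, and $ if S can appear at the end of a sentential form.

We compute FOLLOW(S) using the standard algorithm.
FOLLOW(S) starts with {$}.
FIRST(A) = {*, +}
FIRST(S) = {*, +}
FOLLOW(A) = {$, *, +}
FOLLOW(S) = {$, *, +}
Therefore, FOLLOW(S) = {$, *, +}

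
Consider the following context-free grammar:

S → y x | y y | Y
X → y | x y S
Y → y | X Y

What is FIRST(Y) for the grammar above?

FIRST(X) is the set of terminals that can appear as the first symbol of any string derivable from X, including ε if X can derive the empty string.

We compute FIRST(Y) using the standard algorithm.
FIRST(S) = {x, y}
FIRST(X) = {x, y}
FIRST(Y) = {x, y}
Therefore, FIRST(Y) = {x, y}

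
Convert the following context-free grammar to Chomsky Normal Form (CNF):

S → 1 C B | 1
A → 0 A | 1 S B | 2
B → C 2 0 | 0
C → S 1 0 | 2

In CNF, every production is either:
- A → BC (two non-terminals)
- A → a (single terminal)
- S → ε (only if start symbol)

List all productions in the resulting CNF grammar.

T1 → 1; S → 1; T0 → 0; A → 2; T2 → 2; B → 0; C → 2; S → T1 X0; X0 → C B; A → T0 A; A → T1 X1; X1 → S B; B → C X2; X2 → T2 T0; C → S X3; X3 → T1 T0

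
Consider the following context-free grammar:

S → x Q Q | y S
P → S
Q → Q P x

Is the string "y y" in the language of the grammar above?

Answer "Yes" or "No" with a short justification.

No - no valid derivation exists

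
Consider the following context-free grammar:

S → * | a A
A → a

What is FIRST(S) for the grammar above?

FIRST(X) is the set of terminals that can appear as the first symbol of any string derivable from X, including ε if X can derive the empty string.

We compute FIRST(S) using the standard algorithm.
FIRST(A) = {a}
FIRST(S) = {*, a}
Therefore, FIRST(S) = {*, a}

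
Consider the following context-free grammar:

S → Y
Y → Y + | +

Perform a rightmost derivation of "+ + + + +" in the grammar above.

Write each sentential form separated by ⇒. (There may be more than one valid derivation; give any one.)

S ⇒ Y ⇒ Y + ⇒ Y + + ⇒ Y + + + ⇒ Y + + + + ⇒ + + + + +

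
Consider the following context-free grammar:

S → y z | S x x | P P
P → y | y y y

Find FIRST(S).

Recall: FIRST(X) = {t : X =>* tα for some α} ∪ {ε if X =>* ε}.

We compute FIRST(S) using the standard algorithm.
FIRST(P) = {y}
FIRST(S) = {y}
Therefore, FIRST(S) = {y}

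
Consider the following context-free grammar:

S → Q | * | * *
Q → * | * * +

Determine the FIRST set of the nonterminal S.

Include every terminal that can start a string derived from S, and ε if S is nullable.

We compute FIRST(S) using the standard algorithm.
FIRST(Q) = {*}
FIRST(S) = {*}
Therefore, FIRST(S) = {*}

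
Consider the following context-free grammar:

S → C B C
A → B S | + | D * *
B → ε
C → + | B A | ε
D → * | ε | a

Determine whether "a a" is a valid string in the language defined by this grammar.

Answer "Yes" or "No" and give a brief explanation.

No - no valid derivation exists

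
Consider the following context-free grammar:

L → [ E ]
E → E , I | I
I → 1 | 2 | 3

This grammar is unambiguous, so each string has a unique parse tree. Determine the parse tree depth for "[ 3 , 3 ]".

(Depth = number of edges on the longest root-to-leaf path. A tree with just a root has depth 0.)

4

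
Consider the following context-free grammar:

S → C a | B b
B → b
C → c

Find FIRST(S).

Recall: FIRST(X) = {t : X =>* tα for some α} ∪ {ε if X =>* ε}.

We compute FIRST(S) using the standard algorithm.
FIRST(B) = {b}
FIRST(C) = {c}
FIRST(S) = {b, c}
Therefore, FIRST(S) = {b, c}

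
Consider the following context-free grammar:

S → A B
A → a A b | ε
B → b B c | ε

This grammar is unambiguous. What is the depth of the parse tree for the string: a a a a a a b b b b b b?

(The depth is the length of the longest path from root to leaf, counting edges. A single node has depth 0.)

8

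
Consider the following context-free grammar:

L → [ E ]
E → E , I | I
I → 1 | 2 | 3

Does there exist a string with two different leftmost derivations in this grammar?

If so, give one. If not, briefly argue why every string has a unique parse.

No - every string in the language has a unique leftmost derivation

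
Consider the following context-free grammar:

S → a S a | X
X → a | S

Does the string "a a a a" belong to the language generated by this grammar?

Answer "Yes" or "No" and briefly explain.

No - no valid derivation exists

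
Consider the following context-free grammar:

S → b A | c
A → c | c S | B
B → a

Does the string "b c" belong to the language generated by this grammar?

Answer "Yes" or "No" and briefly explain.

Yes - a valid derivation exists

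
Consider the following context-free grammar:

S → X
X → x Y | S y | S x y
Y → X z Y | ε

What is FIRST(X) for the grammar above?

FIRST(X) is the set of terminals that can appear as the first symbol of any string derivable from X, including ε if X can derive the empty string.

We compute FIRST(X) using the standard algorithm.
FIRST(S) = {x}
FIRST(X) = {x}
FIRST(Y) = {x, ε}
Therefore, FIRST(X) = {x}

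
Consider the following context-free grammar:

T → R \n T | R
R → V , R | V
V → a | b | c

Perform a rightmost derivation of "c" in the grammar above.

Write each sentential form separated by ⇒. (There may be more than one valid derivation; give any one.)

T ⇒ R ⇒ V ⇒ c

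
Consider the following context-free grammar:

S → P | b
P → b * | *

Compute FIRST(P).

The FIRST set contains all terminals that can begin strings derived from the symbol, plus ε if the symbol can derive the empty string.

We compute FIRST(P) using the standard algorithm.
FIRST(P) = {*, b}
FIRST(S) = {*, b}
Therefore, FIRST(P) = {*, b}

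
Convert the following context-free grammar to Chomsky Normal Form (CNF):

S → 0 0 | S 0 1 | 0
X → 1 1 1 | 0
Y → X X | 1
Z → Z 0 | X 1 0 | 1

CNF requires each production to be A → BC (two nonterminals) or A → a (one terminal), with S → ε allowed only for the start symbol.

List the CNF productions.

T0 → 0; T1 → 1; S → 0; X → 0; Y → 1; Z → 1; S → T0 T0; S → S X0; X0 → T0 T1; X → T1 X1; X1 → T1 T1; Y → X X; Z → Z T0; Z → X X2; X2 → T1 T0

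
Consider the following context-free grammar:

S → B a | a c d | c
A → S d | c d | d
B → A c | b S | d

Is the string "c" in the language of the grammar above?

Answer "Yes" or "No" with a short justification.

Yes - a valid derivation exists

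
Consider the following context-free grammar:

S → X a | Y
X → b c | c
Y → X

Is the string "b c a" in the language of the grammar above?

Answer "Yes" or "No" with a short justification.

Yes - a valid derivation exists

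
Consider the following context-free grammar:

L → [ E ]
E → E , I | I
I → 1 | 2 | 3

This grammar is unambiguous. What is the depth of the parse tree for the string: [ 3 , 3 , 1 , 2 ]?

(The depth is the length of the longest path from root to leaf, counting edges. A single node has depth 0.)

6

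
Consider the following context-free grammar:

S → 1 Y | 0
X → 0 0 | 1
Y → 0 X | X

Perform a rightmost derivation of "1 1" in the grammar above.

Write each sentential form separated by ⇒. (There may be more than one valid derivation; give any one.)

S ⇒ 1 Y ⇒ 1 X ⇒ 1 1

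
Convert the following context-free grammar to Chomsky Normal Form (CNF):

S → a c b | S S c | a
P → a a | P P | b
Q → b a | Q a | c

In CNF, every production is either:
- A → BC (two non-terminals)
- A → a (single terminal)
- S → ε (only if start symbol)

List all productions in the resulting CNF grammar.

TA → a; TC → c; TB → b; S → a; P → b; Q → c; S → TA X0; X0 → TC TB; S → S X1; X1 → S TC; P → TA TA; P → P P; Q → TB TA; Q → Q TA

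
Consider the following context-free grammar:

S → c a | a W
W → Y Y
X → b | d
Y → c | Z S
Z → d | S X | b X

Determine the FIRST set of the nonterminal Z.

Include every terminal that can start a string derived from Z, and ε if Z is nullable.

We compute FIRST(Z) using the standard algorithm.
FIRST(S) = {a, c}
FIRST(W) = {a, b, c, d}
FIRST(X) = {b, d}
FIRST(Y) = {a, b, c, d}
FIRST(Z) = {a, b, c, d}
Therefore, FIRST(Z) = {a, b, c, d}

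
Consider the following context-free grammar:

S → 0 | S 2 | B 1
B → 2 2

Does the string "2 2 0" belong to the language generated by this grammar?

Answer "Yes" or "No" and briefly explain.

No - no valid derivation exists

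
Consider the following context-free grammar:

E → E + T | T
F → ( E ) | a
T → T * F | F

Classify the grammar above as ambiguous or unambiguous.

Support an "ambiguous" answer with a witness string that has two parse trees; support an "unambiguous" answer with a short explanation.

Unambiguous - every string in the language has a unique parse tree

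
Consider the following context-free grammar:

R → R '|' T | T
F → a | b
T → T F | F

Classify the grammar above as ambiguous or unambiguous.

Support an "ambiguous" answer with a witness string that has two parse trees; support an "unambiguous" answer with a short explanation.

Unambiguous - every string in the language has a unique parse tree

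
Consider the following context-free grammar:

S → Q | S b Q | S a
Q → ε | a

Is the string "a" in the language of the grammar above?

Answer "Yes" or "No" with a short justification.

Yes - a valid derivation exists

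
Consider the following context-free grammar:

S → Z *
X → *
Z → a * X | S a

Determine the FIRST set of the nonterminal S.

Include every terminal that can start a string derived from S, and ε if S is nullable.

We compute FIRST(S) using the standard algorithm.
FIRST(S) = {a}
FIRST(X) = {*}
FIRST(Z) = {a}
Therefore, FIRST(S) = {a}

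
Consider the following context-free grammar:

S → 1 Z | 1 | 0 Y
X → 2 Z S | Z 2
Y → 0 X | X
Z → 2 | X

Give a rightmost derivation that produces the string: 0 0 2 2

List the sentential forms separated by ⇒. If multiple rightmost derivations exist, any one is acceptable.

S ⇒ 0 Y ⇒ 0 0 X ⇒ 0 0 Z 2 ⇒ 0 0 2 2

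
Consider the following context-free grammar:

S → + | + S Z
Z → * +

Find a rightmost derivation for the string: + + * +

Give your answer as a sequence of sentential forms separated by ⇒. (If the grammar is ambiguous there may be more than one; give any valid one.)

S ⇒ + S Z ⇒ + S * + ⇒ + + * +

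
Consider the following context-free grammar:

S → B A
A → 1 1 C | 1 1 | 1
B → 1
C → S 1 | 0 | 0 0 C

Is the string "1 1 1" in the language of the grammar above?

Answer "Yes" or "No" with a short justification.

Yes - a valid derivation exists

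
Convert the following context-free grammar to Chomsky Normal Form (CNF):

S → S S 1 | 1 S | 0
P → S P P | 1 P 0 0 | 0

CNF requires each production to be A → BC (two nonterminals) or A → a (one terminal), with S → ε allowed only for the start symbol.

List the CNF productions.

T1 → 1; S → 0; T0 → 0; P → 0; S → S X0; X0 → S T1; S → T1 S; P → S X1; X1 → P P; P → T1 X2; X2 → P X3; X3 → T0 T0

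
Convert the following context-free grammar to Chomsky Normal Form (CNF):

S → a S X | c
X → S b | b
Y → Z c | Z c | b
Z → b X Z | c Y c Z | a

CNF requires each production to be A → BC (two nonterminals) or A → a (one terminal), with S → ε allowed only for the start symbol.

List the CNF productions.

TA → a; S → c; TB → b; X → b; TC → c; Y → b; Z → a; S → TA X0; X0 → S X; X → S TB; Y → Z TC; Y → Z TC; Z → TB X1; X1 → X Z; Z → TC X2; X2 → Y X3; X3 → TC Z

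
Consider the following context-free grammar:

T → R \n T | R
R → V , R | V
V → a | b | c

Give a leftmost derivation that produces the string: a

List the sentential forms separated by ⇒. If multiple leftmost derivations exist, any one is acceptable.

T ⇒ R ⇒ V ⇒ a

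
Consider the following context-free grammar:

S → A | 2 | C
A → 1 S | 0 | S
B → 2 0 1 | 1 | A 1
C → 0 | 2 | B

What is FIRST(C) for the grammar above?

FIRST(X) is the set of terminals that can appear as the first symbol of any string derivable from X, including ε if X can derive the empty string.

We compute FIRST(C) using the standard algorithm.
FIRST(A) = {0, 1, 2}
FIRST(B) = {0, 1, 2}
FIRST(C) = {0, 1, 2}
FIRST(S) = {0, 1, 2}
Therefore, FIRST(C) = {0, 1, 2}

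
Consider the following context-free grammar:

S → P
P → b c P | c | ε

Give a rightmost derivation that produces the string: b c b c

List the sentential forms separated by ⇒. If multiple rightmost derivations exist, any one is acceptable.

S ⇒ P ⇒ b c P ⇒ b c b c P ⇒ b c b c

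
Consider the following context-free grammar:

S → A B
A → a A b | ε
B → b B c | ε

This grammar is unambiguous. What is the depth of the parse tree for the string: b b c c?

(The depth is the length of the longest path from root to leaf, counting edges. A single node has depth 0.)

4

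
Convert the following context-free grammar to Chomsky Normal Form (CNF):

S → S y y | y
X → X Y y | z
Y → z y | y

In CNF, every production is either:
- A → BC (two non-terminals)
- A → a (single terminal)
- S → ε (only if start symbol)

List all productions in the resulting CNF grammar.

TY → y; S → y; X → z; TZ → z; Y → y; S → S X0; X0 → TY TY; X → X X1; X1 → Y TY; Y → TZ TY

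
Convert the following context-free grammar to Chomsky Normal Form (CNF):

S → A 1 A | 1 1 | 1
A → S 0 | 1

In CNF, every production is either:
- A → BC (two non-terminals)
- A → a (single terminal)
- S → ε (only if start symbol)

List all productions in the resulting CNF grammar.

T1 → 1; S → 1; T0 → 0; A → 1; S → A X0; X0 → T1 A; S → T1 T1; A → S T0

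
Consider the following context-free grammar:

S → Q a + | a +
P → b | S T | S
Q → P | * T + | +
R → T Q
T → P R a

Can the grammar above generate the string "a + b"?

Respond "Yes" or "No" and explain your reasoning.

No - no valid derivation exists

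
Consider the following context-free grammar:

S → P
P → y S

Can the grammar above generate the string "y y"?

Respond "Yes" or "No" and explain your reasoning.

No - no valid derivation exists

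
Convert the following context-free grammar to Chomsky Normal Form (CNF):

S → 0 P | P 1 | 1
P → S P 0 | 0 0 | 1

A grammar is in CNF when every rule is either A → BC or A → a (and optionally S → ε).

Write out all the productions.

T0 → 0; T1 → 1; S → 1; P → 1; S → T0 P; S → P T1; P → S X0; X0 → P T0; P → T0 T0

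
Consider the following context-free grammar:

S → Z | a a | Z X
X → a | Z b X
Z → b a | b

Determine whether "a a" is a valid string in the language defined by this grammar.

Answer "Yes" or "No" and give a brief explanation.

Yes - a valid derivation exists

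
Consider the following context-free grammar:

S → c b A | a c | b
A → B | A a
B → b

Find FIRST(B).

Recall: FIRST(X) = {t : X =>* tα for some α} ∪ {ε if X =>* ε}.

We compute FIRST(B) using the standard algorithm.
FIRST(A) = {b}
FIRST(B) = {b}
FIRST(S) = {a, b, c}
Therefore, FIRST(B) = {b}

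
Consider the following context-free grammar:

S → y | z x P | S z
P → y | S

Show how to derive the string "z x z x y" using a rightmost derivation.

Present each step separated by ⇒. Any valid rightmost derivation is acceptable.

S ⇒ z x P ⇒ z x S ⇒ z x z x P ⇒ z x z x y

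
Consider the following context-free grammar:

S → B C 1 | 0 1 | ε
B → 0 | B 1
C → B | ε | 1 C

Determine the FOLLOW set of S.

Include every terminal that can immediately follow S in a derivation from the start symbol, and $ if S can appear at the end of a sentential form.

We compute FOLLOW(S) using the standard algorithm.
FOLLOW(S) starts with {$}.
FIRST(B) = {0}
FIRST(C) = {0, 1, ε}
FIRST(S) = {0, ε}
FOLLOW(B) = {0, 1}
FOLLOW(C) = {1}
FOLLOW(S) = {$}
Therefore, FOLLOW(S) = {$}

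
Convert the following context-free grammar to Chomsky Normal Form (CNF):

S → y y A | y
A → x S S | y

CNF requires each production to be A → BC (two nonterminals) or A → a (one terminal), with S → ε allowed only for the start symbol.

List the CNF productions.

TY → y; S → y; TX → x; A → y; S → TY X0; X0 → TY A; A → TX X1; X1 → S S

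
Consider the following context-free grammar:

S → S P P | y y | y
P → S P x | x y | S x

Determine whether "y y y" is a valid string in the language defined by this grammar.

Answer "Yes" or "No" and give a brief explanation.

No - no valid derivation exists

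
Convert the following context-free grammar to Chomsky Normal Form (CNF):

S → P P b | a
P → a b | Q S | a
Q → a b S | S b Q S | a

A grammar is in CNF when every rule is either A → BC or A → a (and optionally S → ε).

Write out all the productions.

TB → b; S → a; TA → a; P → a; Q → a; S → P X0; X0 → P TB; P → TA TB; P → Q S; Q → TA X1; X1 → TB S; Q → S X2; X2 → TB X3; X3 → Q S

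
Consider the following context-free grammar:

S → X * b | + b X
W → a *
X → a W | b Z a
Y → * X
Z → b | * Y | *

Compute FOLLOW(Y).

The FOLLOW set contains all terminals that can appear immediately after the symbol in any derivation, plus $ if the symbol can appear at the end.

We compute FOLLOW(Y) using the standard algorithm.
FOLLOW(S) starts with {$}.
FIRST(S) = {+, a, b}
FIRST(W) = {a}
FIRST(X) = {a, b}
FIRST(Y) = {*}
FIRST(Z) = {*, b}
FOLLOW(S) = {$}
FOLLOW(W) = {$, *, a}
FOLLOW(X) = {$, *, a}
FOLLOW(Y) = {a}
FOLLOW(Z) = {a}
Therefore, FOLLOW(Y) = {a}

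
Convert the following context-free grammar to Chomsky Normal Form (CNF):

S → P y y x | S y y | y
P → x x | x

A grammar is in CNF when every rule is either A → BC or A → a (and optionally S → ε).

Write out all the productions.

TY → y; TX → x; S → y; P → x; S → P X0; X0 → TY X1; X1 → TY TX; S → S X2; X2 → TY TY; P → TX TX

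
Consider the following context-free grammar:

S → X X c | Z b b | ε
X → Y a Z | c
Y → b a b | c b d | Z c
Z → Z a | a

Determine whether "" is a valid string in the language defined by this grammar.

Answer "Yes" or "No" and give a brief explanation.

Yes - a valid derivation exists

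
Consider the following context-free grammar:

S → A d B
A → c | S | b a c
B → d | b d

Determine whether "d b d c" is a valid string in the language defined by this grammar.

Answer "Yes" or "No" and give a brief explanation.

No - no valid derivation exists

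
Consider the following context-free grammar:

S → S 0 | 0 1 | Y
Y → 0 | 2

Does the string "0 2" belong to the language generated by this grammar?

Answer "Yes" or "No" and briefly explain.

No - no valid derivation exists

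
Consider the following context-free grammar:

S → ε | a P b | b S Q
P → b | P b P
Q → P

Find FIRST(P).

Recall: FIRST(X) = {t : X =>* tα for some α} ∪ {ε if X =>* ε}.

We compute FIRST(P) using the standard algorithm.
FIRST(P) = {b}
FIRST(Q) = {b}
FIRST(S) = {a, b, ε}
Therefore, FIRST(P) = {b}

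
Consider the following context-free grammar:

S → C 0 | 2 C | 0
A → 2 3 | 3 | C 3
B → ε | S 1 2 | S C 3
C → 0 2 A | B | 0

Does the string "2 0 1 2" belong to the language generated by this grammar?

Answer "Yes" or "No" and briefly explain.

Yes - a valid derivation exists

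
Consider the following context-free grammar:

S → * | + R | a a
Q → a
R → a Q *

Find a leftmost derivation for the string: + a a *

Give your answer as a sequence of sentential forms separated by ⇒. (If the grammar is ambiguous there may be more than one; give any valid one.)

S ⇒ + R ⇒ + a Q * ⇒ + a a *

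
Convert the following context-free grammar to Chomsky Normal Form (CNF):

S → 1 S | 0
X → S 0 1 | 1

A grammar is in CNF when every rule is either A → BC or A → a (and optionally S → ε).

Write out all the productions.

T1 → 1; S → 0; T0 → 0; X → 1; S → T1 S; X → S X0; X0 → T0 T1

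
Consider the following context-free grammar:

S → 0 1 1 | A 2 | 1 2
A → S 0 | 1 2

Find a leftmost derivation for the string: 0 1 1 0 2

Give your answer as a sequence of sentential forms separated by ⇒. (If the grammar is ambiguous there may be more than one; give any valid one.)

S ⇒ A 2 ⇒ S 0 2 ⇒ 0 1 1 0 2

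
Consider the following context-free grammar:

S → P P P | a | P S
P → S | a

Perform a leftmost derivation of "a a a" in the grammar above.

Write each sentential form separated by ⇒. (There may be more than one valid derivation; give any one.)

S ⇒ P P P ⇒ S P P ⇒ a P P ⇒ a a P ⇒ a a a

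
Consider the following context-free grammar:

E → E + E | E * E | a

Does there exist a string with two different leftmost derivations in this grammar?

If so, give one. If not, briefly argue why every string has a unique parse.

Yes - the string 'a * a + a * a' has two distinct leftmost derivations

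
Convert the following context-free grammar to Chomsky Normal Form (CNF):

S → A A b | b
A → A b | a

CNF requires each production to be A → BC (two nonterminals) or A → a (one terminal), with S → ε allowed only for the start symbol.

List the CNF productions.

TB → b; S → b; A → a; S → A X0; X0 → A TB; A → A TB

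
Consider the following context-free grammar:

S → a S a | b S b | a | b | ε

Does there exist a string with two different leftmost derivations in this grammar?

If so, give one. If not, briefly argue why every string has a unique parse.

No - every string in the language has a unique leftmost derivation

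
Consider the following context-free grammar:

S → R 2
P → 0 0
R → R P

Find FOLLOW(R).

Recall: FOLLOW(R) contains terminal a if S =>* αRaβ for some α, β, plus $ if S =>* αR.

We compute FOLLOW(R) using the standard algorithm.
FOLLOW(S) starts with {$}.
FIRST(P) = {0}
FIRST(R) = {}
FIRST(S) = {}
FOLLOW(P) = {0, 2}
FOLLOW(R) = {0, 2}
FOLLOW(S) = {$}
Therefore, FOLLOW(R) = {0, 2}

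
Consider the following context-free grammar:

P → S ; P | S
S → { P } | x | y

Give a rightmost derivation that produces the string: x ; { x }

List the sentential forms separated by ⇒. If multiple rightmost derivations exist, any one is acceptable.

P ⇒ S ; P ⇒ S ; S ⇒ S ; { P } ⇒ S ; { S } ⇒ S ; { x } ⇒ x ; { x }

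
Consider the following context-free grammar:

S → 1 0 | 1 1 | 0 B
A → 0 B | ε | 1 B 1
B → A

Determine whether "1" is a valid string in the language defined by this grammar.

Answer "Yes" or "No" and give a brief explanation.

No - no valid derivation exists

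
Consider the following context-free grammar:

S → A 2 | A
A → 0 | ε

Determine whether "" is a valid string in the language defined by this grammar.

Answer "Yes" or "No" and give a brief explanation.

Yes - a valid derivation exists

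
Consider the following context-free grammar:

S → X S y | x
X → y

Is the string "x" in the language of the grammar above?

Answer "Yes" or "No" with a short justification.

Yes - a valid derivation exists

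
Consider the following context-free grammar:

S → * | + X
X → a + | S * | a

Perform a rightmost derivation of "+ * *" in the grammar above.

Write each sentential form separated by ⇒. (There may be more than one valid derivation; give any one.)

S ⇒ + X ⇒ + S * ⇒ + * *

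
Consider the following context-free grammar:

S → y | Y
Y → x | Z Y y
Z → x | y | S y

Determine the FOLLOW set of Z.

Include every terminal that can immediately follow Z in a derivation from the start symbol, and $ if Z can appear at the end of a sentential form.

We compute FOLLOW(Z) using the standard algorithm.
FOLLOW(S) starts with {$}.
FIRST(S) = {x, y}
FIRST(Y) = {x, y}
FIRST(Z) = {x, y}
FOLLOW(S) = {$, y}
FOLLOW(Y) = {$, y}
FOLLOW(Z) = {x, y}
Therefore, FOLLOW(Z) = {x, y}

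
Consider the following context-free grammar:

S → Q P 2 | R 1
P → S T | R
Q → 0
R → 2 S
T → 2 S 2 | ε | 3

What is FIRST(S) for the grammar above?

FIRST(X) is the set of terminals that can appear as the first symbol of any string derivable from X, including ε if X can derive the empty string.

We compute FIRST(S) using the standard algorithm.
FIRST(P) = {0, 2}
FIRST(Q) = {0}
FIRST(R) = {2}
FIRST(S) = {0, 2}
FIRST(T) = {2, 3, ε}
Therefore, FIRST(S) = {0, 2}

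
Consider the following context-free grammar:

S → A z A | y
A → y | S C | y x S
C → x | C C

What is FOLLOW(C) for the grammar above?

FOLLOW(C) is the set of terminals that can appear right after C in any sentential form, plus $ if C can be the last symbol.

We compute FOLLOW(C) using the standard algorithm.
FOLLOW(S) starts with {$}.
FIRST(A) = {y}
FIRST(C) = {x}
FIRST(S) = {y}
FOLLOW(A) = {$, x, z}
FOLLOW(C) = {$, x, z}
FOLLOW(S) = {$, x, z}
Therefore, FOLLOW(C) = {$, x, z}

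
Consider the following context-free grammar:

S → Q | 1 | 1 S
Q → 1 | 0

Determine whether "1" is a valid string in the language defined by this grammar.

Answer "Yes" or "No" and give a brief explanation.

Yes - a valid derivation exists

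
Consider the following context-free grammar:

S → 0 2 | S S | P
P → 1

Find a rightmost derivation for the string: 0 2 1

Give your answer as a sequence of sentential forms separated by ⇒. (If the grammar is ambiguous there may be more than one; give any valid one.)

S ⇒ S S ⇒ S P ⇒ S 1 ⇒ 0 2 1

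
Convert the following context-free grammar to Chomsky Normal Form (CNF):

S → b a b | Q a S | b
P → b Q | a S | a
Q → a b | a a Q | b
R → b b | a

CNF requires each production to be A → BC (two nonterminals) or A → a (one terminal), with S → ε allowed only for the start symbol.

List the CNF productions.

TB → b; TA → a; S → b; P → a; Q → b; R → a; S → TB X0; X0 → TA TB; S → Q X1; X1 → TA S; P → TB Q; P → TA S; Q → TA TB; Q → TA X2; X2 → TA Q; R → TB TB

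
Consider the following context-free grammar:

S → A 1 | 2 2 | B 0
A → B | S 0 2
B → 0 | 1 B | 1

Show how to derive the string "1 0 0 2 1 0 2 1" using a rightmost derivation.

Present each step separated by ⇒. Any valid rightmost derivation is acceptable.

S ⇒ A 1 ⇒ S 0 2 1 ⇒ A 1 0 2 1 ⇒ S 0 2 1 0 2 1 ⇒ B 0 0 2 1 0 2 1 ⇒ 1 0 0 2 1 0 2 1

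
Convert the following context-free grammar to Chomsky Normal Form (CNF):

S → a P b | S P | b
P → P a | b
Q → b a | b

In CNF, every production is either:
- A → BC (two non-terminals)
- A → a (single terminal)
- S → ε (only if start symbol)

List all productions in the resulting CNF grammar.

TA → a; TB → b; S → b; P → b; Q → b; S → TA X0; X0 → P TB; S → S P; P → P TA; Q → TB TA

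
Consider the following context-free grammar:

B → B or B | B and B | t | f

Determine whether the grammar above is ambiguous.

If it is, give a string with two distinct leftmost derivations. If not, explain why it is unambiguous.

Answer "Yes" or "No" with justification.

Yes - the string 't or f or t and t' has two distinct leftmost derivations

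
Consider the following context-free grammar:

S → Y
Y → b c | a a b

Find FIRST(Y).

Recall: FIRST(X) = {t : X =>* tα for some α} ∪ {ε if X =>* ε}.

We compute FIRST(Y) using the standard algorithm.
FIRST(S) = {a, b}
FIRST(Y) = {a, b}
Therefore, FIRST(Y) = {a, b}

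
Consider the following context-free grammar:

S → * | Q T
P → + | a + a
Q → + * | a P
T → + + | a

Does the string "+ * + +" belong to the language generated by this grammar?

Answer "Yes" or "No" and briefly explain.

Yes - a valid derivation exists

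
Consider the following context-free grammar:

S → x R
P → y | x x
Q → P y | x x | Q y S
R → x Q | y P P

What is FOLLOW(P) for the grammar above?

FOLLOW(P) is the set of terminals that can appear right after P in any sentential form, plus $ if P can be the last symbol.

We compute FOLLOW(P) using the standard algorithm.
FOLLOW(S) starts with {$}.
FIRST(P) = {x, y}
FIRST(Q) = {x, y}
FIRST(R) = {x, y}
FIRST(S) = {x}
FOLLOW(P) = {$, x, y}
FOLLOW(Q) = {$, y}
FOLLOW(R) = {$, y}
FOLLOW(S) = {$, y}
Therefore, FOLLOW(P) = {$, x, y}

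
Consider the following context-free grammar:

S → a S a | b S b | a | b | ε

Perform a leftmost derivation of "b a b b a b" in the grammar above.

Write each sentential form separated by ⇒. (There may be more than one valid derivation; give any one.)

S ⇒ b S b ⇒ b a S a b ⇒ b a b S b a b ⇒ b a b b a b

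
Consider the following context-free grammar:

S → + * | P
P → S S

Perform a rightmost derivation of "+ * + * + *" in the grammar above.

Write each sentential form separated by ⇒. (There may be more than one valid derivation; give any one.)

S ⇒ P ⇒ S S ⇒ S + * ⇒ P + * ⇒ S S + * ⇒ S + * + * ⇒ + * + * + *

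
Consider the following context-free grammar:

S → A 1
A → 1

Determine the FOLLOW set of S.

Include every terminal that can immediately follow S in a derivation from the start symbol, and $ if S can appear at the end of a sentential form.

We compute FOLLOW(S) using the standard algorithm.
FOLLOW(S) starts with {$}.
FIRST(A) = {1}
FIRST(S) = {1}
FOLLOW(A) = {1}
FOLLOW(S) = {$}
Therefore, FOLLOW(S) = {$}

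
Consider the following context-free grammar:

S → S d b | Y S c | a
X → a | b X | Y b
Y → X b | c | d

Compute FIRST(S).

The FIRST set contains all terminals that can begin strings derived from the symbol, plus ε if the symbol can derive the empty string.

We compute FIRST(S) using the standard algorithm.
FIRST(S) = {a, b, c, d}
FIRST(X) = {a, b, c, d}
FIRST(Y) = {a, b, c, d}
Therefore, FIRST(S) = {a, b, c, d}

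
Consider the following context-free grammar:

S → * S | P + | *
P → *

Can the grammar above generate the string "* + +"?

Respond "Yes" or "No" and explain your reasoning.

No - no valid derivation exists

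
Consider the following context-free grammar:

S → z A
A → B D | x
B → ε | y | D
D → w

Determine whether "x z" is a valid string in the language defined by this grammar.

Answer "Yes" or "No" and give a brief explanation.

No - no valid derivation exists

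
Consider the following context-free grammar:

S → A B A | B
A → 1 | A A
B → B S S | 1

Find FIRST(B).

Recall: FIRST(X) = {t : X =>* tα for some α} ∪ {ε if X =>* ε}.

We compute FIRST(B) using the standard algorithm.
FIRST(A) = {1}
FIRST(B) = {1}
FIRST(S) = {1}
Therefore, FIRST(B) = {1}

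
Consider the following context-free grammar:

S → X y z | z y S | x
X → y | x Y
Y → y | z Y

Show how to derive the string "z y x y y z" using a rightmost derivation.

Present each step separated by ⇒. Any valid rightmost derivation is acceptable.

S ⇒ z y S ⇒ z y X y z ⇒ z y x Y y z ⇒ z y x y y z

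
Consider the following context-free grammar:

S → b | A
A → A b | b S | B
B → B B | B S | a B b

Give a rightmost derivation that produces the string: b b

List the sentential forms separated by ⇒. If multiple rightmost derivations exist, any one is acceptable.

S ⇒ A ⇒ b S ⇒ b b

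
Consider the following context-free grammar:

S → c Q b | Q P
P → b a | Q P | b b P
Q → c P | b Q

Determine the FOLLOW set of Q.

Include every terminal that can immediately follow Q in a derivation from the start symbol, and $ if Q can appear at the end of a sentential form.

We compute FOLLOW(Q) using the standard algorithm.
FOLLOW(S) starts with {$}.
FIRST(P) = {b, c}
FIRST(Q) = {b, c}
FIRST(S) = {b, c}
FOLLOW(P) = {$, b, c}
FOLLOW(Q) = {b, c}
FOLLOW(S) = {$}
Therefore, FOLLOW(Q) = {b, c}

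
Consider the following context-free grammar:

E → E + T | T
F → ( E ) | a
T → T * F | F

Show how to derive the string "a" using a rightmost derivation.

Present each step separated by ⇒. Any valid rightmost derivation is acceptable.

E ⇒ T ⇒ F ⇒ a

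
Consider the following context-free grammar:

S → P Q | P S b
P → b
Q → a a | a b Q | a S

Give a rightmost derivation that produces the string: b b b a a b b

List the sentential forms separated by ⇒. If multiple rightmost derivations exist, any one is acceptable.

S ⇒ P S b ⇒ P P S b b ⇒ P P P Q b b ⇒ P P P a a b b ⇒ P P b a a b b ⇒ P b b a a b b ⇒ b b b a a b b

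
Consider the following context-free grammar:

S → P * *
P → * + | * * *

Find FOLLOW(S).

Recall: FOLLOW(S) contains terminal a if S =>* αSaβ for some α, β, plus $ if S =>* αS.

We compute FOLLOW(S) using the standard algorithm.
FOLLOW(S) starts with {$}.
FIRST(P) = {*}
FIRST(S) = {*}
FOLLOW(P) = {*}
FOLLOW(S) = {$}
Therefore, FOLLOW(S) = {$}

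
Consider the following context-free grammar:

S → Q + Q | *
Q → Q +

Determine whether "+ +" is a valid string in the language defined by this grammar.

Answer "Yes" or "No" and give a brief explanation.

No - no valid derivation exists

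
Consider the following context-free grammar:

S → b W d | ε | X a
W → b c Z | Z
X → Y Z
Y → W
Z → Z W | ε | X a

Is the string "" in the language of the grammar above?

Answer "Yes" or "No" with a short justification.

Yes - a valid derivation exists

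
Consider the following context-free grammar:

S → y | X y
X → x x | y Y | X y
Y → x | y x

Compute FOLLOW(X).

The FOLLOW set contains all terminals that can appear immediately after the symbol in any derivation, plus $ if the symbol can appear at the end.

We compute FOLLOW(X) using the standard algorithm.
FOLLOW(S) starts with {$}.
FIRST(S) = {x, y}
FIRST(X) = {x, y}
FIRST(Y) = {x, y}
FOLLOW(S) = {$}
FOLLOW(X) = {y}
FOLLOW(Y) = {y}
Therefore, FOLLOW(X) = {y}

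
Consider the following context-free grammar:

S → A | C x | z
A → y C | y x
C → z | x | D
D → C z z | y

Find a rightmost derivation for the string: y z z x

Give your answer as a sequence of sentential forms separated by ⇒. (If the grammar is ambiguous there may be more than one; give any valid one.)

S ⇒ C x ⇒ D x ⇒ C z z x ⇒ D z z x ⇒ y z z x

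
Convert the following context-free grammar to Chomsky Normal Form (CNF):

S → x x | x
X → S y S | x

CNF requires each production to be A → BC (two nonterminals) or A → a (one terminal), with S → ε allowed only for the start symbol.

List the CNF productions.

TX → x; S → x; TY → y; X → x; S → TX TX; X → S X0; X0 → TY S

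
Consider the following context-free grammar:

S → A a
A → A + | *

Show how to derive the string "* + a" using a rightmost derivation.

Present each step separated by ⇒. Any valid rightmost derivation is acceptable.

S ⇒ A a ⇒ A + a ⇒ * + a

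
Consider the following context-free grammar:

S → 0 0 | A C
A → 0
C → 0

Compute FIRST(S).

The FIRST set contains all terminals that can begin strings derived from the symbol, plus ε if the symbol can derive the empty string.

We compute FIRST(S) using the standard algorithm.
FIRST(A) = {0}
FIRST(C) = {0}
FIRST(S) = {0}
Therefore, FIRST(S) = {0}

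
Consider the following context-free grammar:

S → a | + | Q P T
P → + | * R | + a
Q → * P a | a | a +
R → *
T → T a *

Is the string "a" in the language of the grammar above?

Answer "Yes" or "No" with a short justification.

Yes - a valid derivation exists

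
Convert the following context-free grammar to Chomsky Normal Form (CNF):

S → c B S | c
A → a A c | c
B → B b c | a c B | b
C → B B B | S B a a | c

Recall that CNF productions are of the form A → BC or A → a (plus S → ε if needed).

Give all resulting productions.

TC → c; S → c; TA → a; A → c; TB → b; B → b; C → c; S → TC X0; X0 → B S; A → TA X1; X1 → A TC; B → B X2; X2 → TB TC; B → TA X3; X3 → TC B; C → B X4; X4 → B B; C → S X5; X5 → B X6; X6 → TA TA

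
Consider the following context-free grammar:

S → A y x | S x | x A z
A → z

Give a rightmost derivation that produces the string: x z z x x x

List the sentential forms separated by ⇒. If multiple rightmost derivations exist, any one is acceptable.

S ⇒ S x ⇒ S x x ⇒ S x x x ⇒ x A z x x x ⇒ x z z x x x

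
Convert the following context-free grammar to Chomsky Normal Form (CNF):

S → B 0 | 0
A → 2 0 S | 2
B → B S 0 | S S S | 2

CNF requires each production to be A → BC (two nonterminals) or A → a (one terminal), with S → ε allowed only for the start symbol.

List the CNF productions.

T0 → 0; S → 0; T2 → 2; A → 2; B → 2; S → B T0; A → T2 X0; X0 → T0 S; B → B X1; X1 → S T0; B → S X2; X2 → S S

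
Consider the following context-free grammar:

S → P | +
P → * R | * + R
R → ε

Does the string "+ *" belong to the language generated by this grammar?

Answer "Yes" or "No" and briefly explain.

No - no valid derivation exists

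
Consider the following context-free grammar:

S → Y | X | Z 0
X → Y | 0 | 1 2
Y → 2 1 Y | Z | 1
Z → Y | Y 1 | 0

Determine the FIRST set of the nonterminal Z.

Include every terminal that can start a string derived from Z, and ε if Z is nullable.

We compute FIRST(Z) using the standard algorithm.
FIRST(S) = {0, 1, 2}
FIRST(X) = {0, 1, 2}
FIRST(Y) = {0, 1, 2}
FIRST(Z) = {0, 1, 2}
Therefore, FIRST(Z) = {0, 1, 2}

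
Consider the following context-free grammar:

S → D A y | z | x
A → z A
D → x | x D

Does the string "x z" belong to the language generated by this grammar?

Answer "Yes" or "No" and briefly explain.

No - no valid derivation exists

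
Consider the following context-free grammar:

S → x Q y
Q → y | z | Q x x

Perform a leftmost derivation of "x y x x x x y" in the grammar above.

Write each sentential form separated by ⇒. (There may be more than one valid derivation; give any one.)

S ⇒ x Q y ⇒ x Q x x y ⇒ x Q x x x x y ⇒ x y x x x x y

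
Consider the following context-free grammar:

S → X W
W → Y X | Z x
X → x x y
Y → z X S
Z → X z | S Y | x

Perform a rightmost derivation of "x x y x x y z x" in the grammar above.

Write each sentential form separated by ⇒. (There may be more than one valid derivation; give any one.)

S ⇒ X W ⇒ X Z x ⇒ X X z x ⇒ X x x y z x ⇒ x x y x x y z x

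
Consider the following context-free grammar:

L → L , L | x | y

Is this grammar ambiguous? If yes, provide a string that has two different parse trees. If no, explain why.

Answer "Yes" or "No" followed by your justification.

Yes - the string 'x , x , y , y , y , y' has two distinct leftmost derivations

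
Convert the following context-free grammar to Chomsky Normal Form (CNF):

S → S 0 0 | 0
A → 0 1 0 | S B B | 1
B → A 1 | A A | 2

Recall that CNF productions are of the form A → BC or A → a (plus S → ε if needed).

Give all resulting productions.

T0 → 0; S → 0; T1 → 1; A → 1; B → 2; S → S X0; X0 → T0 T0; A → T0 X1; X1 → T1 T0; A → S X2; X2 → B B; B → A T1; B → A A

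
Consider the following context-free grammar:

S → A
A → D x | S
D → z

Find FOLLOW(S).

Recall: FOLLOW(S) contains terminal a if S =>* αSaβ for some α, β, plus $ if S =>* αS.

We compute FOLLOW(S) using the standard algorithm.
FOLLOW(S) starts with {$}.
FIRST(A) = {z}
FIRST(D) = {z}
FIRST(S) = {z}
FOLLOW(A) = {$}
FOLLOW(D) = {x}
FOLLOW(S) = {$}
Therefore, FOLLOW(S) = {$}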